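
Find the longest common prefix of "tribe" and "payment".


Word 1: "tribe"
Word 2: "payment"
Comparing from start:
  Pos 0: 't' != 'p' (stop)
LCP = "" (length 0)


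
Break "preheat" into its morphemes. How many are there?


Word: "preheat"
Morphemes: pre- | heat
Each morpheme carries meaning
= 2 morphemes


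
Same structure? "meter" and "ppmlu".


Pattern of "meter": [0, 1, 2, 1, 3]
Pattern of "ppmlu": [0, 0, 1, 2, 3]
Patterns do not match
Same pattern = No


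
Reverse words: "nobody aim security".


Original: "nobody aim security"
Words (1..n): nobody | aim | security
Reversed (n..1): security | aim | nobody
Result = "security aim nobody"


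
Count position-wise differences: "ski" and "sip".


Comparing character by character (same length = 3):
  Pos 0: 's' vs 's' =
  Pos 1: 'k' vs 'i' !=
  Pos 2: 'i' vs 'p' !=
Hamming distance = 2


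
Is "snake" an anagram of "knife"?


Word 1: "knife" → sorted: efikn
Word 2: "snake" → sorted: aekns
Same letters? efikn != aekns
Anagram = No


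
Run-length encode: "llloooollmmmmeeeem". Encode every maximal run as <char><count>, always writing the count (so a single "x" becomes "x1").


String: "llloooollmmmmeeeem"
Scanning for consecutive runs:
  'l' x 3
  'o' x 4
  'l' x 2
  'm' x 4
  'e' x 4
  'm' x 1
RLE = "l3o4l2m4e4m1"


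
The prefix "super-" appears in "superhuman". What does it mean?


Prefix: super-
As in: superhuman -> super- + human
Meaning = above / beyond


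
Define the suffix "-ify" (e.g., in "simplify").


Suffix: -ify
As in: simplify -> simple + -ify, with a spelling change
Meaning = to make


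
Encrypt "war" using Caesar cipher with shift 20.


Word: "war"
Shift: 20
Each letter → (letter + shift) mod 26:
  'w' (22) + 20 = 16 → 'q'
  'a' (0) + 20 = 20 → 'u'
  'r' (17) + 20 = 11 → 'l'
Result = "qul"


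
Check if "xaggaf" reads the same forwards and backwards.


Word: "xaggaf"
Reversed: "faggax"
Forward == Backward? xaggaf != faggax
Palindrome = No


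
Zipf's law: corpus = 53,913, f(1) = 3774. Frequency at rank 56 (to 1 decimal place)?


Zipf's law: f(r) = f(1) / r
f(1) = 3774
f(56) = 3774 / 56
= 67.4 occurrences


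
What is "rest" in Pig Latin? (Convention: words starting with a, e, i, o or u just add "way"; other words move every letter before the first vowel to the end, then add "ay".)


Word: "rest"
Starts with consonant(s) → move to end, add 'ay'
Consonant cluster: "r"
Pig Latin = "estray"


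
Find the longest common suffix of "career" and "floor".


Word 1: "career"
Word 2: "floor"
Comparing from end:
  Pos -1: 'r' == 'r'
  Pos -2: 'e' != 'o' (stop)
LCS = "r" (length 1)


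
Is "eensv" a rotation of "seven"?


Word: "seven", Candidate: "eensv"
Method: check if candidate is substring of word+word
"sevenseven" contains "eensv"? No
Is rotation = No


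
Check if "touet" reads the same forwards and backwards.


Word: "touet"
Reversed: "teuot"
Forward == Backward? touet != teuot
Palindrome = No


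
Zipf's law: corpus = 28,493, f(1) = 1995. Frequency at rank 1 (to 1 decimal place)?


Zipf's law: f(r) = f(1) / r
f(1) = 1995
f(1) = 1995 / 1
= 1995.0 occurrences


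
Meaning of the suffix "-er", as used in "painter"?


Suffix: -er
As in: painter -> paint + -er
Meaning = one who / more


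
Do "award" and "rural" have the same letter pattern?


Pattern of "award": [0, 1, 0, 2, 3]
Pattern of "rural": [0, 1, 0, 2, 3]
Patterns match
Same pattern = Yes


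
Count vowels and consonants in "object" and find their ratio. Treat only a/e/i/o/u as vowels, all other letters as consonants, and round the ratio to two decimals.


Word: "object"
Vowels (a,e,i,o,u): 2
Consonants: 4
Ratio = 2/4
= 0.50


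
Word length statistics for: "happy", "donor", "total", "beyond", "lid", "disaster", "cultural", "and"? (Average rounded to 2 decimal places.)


Lengths: "happy"=5, "donor"=5, "total"=5, "beyond"=6, "lid"=3, "disaster"=8, "cultural"=8, "and"=3
Sum = 43, Count = 8
Average = 43/8 = 5.38
= avg=5.38, min=3, max=8


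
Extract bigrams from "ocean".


Word: "ocean" (length 5)
Number of bigrams = 5 - 2 + 1 = 4
  Position 0: "oc"
  Position 1: "ce"
  Position 2: "ea"
  Position 3: "an"
Bigrams = "oc", "ce", "ea", "an"


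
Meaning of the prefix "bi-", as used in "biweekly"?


Prefix: bi-
Example: biweekly (bi- + weekly)
Meaning = two


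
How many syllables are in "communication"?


Word: "communication"
Syllable breakdown: com / mu / ni / ca / tion
Counting: 5 parts
= 5 syllables


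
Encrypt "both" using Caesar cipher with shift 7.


Word: "both"
Shift: 7
Each letter → (letter + shift) mod 26:
  'b' (1) + 7 = 8 → 'i'
  'o' (14) + 7 = 21 → 'v'
  't' (19) + 7 = 0 → 'a'
  'h' (7) + 7 = 14 → 'o'
Result = "ivao"


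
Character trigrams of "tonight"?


Word: "tonight" (length 7)
Number of trigrams = 7 - 3 + 1 = 5
  Position 0: "ton"
  Position 1: "oni"
  Position 2: "nig"
  Position 3: "igh"
  Position 4: "ght"
Trigrams = "ton", "oni", "nig", "igh", "ght"


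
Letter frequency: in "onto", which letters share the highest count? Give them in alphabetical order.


Word: "onto"
Letter counts:
  'n': 1
  'o': 2
  't': 1
Maximum count = 2
Most frequent = 'o' (2 times each)


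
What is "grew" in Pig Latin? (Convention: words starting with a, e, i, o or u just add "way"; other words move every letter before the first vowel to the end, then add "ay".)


Word: "grew"
Starts with consonant(s) → move to end, add 'ay'
Consonant cluster: "gr"
Pig Latin = "ewgray"


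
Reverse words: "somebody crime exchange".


Original: "somebody crime exchange"
Words (1..n): somebody | crime | exchange
Reversed (n..1): exchange | crime | somebody
Result = "exchange crime somebody"


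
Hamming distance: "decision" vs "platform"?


Comparing character by character (same length = 8):
  Pos 0: 'd' vs 'p' !=
  Pos 1: 'e' vs 'l' !=
  Pos 2: 'c' vs 'a' !=
  Pos 3: 'i' vs 't' !=
  Pos 4: 's' vs 'f' !=
  Pos 5: 'i' vs 'o' !=
  Pos 6: 'o' vs 'r' !=
  Pos 7: 'n' vs 'm' !=
Hamming distance = 8


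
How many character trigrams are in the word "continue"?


Word: "continue" (length 8)
Number of 3-grams = length - 3 + 1 = 8 - 3 + 1
= 6


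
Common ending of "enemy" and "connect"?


Word 1: "enemy"
Word 2: "connect"
Comparing from end:
  Pos -1: 'y' != 't' (stop)
LCS = "" (length 0)


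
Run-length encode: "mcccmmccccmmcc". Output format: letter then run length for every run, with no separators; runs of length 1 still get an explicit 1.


String: "mcccmmccccmmcc"
Scanning for consecutive runs:
  'm' x 1
  'c' x 3
  'm' x 2
  'c' x 4
  'm' x 2
  'c' x 2
RLE = "m1c3m2c4m2c2"


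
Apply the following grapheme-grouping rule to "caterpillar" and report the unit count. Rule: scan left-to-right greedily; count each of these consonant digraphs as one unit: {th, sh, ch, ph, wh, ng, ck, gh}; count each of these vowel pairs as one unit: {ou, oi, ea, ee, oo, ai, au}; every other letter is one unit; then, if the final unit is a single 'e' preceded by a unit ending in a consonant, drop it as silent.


Word: "caterpillar" (11 letters)
Left-to-right scan:
  (1) 'c' (letter)
  (2) 'a' (letter)
  (3) 't' (letter)
  (4) 'e' (letter)
  (5) 'r' (letter)
  (6) 'p' (letter)
  (7) 'i' (letter)
  (8) 'l' (letter)
  (9) 'l' (letter)
  (10) 'a' (letter)
  (11) 'r' (letter)
Units from scan: 11
Sound units = 11 units


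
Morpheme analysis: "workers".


Word: "workers"
Morphemes: work + -er + -s
Each morpheme carries meaning
= 3 morphemes


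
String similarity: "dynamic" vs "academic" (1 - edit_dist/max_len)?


Word 1: "dynamic" (length 7)
Word 2: "academic" (length 8)
One optimal edit sequence:
  1. insert 'a'  (+1)
  2. substitute 'd' -> 'c'  (+1)
  3. substitute 'y' -> 'a'  (+1)
  4. substitute 'n' -> 'd'  (+1)
  5. substitute 'a' -> 'e'  (+1)
  6. keep 'm'
  7. keep 'i'
  8. keep 'c'
Edit distance = 5
Max length = max(7, 8) = 8
Similarity = 1 - 5/8
= 0.3750


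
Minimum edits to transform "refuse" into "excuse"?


Word 1: "refuse" (length 6)
Word 2: "excuse" (length 6)
One optimal edit sequence (insert/delete/substitute each cost 1):
  1. substitute 'r' -> 'e'  (+1)
  2. substitute 'e' -> 'x'  (+1)
  3. substitute 'f' -> 'c'  (+1)
  4. keep 'u'
  5. keep 's'
  6. keep 'e'
Total edit operations: 3
Edit distance = 3


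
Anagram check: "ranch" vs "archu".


Word 1: "ranch" → sorted: achnr
Word 2: "archu" → sorted: achru
Same letters? achnr != achru
Anagram = No


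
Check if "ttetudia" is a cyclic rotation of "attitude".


Word: "attitude", Candidate: "ttetudia"
Method: check if candidate is substring of word+word
"attitudeattitude" contains "ttetudia"? No
Is rotation = No


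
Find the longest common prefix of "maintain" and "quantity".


Word 1: "maintain"
Word 2: "quantity"
Comparing from start:
  Pos 0: 'm' != 'q' (stop)
LCP = "" (length 0)


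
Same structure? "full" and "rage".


Pattern of "full": [0, 1, 2, 2]
Pattern of "rage": [0, 1, 2, 3]
Patterns do not match
Same pattern = No


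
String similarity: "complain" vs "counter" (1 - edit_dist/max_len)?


Word 1: "complain" (length 8)
Word 2: "counter" (length 7)
One optimal edit sequence:
  1. keep 'c'
  2. keep 'o'
  3. delete 'm'  (+1)
  4. substitute 'p' -> 'u'  (+1)
  5. substitute 'l' -> 'n'  (+1)
  6. substitute 'a' -> 't'  (+1)
  7. substitute 'i' -> 'e'  (+1)
  8. substitute 'n' -> 'r'  (+1)
Edit distance = 6
Max length = max(8, 7) = 8
Similarity = 1 - 6/8
= 0.2500


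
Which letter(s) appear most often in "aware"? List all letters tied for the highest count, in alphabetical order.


Word: "aware"
Letter counts:
  'a': 2
  'e': 1
  'r': 1
  'w': 1
Maximum count = 2
Most frequent = 'a' (2 times each)


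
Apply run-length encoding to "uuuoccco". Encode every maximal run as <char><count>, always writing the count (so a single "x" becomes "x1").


String: "uuuoccco"
Scanning for consecutive runs:
  'u' x 3
  'o' x 1
  'c' x 3
  'o' x 1
RLE = "u3o1c3o1"


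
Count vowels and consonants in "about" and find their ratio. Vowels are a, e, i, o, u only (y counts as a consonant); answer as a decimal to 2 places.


Word: "about"
Vowels (a,e,i,o,u): 3
Consonants: 2
Ratio = 3/2
= 1.50


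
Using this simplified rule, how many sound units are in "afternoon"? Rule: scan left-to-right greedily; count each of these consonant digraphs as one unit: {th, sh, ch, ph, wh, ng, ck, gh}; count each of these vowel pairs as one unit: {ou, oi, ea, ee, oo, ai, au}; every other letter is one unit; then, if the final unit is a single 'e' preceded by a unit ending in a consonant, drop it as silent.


Word: "afternoon" (9 letters)
Left-to-right scan:
  (1) 'a' (letter)
  (2) 'f' (letter)
  (3) 't' (letter)
  (4) 'e' (letter)
  (5) 'r' (letter)
  (6) 'n' (letter)
  (7) 'oo' (vowel-pair)
  (8) 'n' (letter)
Units from scan: 8
Sound units = 8 units


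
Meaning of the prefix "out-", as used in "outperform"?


Prefix: out-
Example: outperform = out- + perform
Meaning = surpass


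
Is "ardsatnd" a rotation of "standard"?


Word: "standard", Candidate: "ardsatnd"
Method: check if candidate is substring of word+word
"standardstandard" contains "ardsatnd"? No
Is rotation = No


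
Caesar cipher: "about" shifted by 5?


Word: "about"
Shift: 5
Each letter → (letter + shift) mod 26:
  'a' (0) + 5 = 5 → 'f'
  'b' (1) + 5 = 6 → 'g'
  'o' (14) + 5 = 19 → 't'
  'u' (20) + 5 = 25 → 'z'
  't' (19) + 5 = 24 → 'y'
Result = "fgtzy"


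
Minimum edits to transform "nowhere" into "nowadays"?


Word 1: "nowhere" (length 7)
Word 2: "nowadays" (length 8)
One optimal edit sequence (insert/delete/substitute each cost 1):
  1. keep 'n'
  2. keep 'o'
  3. keep 'w'
  4. insert 'a'  (+1)
  5. substitute 'h' -> 'd'  (+1)
  6. substitute 'e' -> 'a'  (+1)
  7. substitute 'r' -> 'y'  (+1)
  8. substitute 'e' -> 's'  (+1)
Total edit operations: 5
Edit distance = 5


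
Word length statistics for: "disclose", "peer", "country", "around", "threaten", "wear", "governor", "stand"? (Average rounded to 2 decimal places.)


Lengths: "disclose"=8, "peer"=4, "country"=7, "around"=6, "threaten"=8, "wear"=4, "governor"=8, "stand"=5
Sum = 50, Count = 8
Average = 50/8 = 6.25
= avg=6.25, min=4, max=8


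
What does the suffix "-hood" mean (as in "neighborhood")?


Suffix: -hood
Example: neighborhood = neighbor + -hood
Meaning = state / condition


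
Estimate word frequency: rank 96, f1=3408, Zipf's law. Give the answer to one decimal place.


Zipf's law: f(r) = f(1) / r
f(1) = 3408
f(96) = 3408 / 96
= 35.5 occurrences


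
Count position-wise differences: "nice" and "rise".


Comparing character by character (same length = 4):
  Pos 0: 'n' vs 'r' !=
  Pos 1: 'i' vs 'i' =
  Pos 2: 'c' vs 's' !=
  Pos 3: 'e' vs 'e' =
Hamming distance = 2


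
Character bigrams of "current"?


Word: "current" (length 7)
Number of bigrams = 7 - 2 + 1 = 6
  Position 0: "cu"
  Position 1: "ur"
  Position 2: "rr"
  Position 3: "re"
  Position 4: "en"
  Position 5: "nt"
Bigrams = "cu", "ur", "rr", "re", "en", "nt"


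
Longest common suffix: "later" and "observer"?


Word 1: "later"
Word 2: "observer"
Comparing from end:
  Pos -1: 'r' == 'r'
  Pos -2: 'e' == 'e'
  Pos -3: 't' != 'v' (stop)
LCS = "er" (length 2)


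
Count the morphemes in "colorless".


Word: "colorless"
Morphemes: color | -less
Each morpheme carries meaning
= 2 morphemes


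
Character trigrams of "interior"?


Word: "interior" (length 8)
Number of trigrams = 8 - 3 + 1 = 6
  Position 0: "int"
  Position 1: "nte"
  Position 2: "ter"
  Position 3: "eri"
  Position 4: "rio"
  Position 5: "ior"
Trigrams = "int", "nte", "ter", "eri", "rio", "ior"


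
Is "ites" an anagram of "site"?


Word 1: "site" → sorted: eist
Word 2: "ites" → sorted: eist
Same letters? eist == eist
Anagram = Yes


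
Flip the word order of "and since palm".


Original: "and since palm"
Words (1..n): and | since | palm
Reversed (n..1): palm | since | and
Result = "palm since and"


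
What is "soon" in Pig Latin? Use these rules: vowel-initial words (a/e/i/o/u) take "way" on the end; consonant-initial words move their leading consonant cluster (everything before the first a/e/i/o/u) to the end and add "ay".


Word: "soon"
Starts with consonant(s) → move to end, add 'ay'
Consonant cluster: "s"
Pig Latin = "oonsay"


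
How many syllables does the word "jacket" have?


Word: "jacket"
Syllable breakdown: jack | et
Counting: 2 parts
= 2 syllables


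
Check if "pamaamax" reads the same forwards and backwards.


Word: "pamaamax"
Reversed: "xamaamap"
Forward == Backward? pamaamax != xamaamap
Palindrome = No


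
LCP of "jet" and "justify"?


Word 1: "jet"
Word 2: "justify"
Comparing from start:
  Pos 0: 'j' == 'j'
  Pos 1: 'e' != 'u' (stop)
LCP = "j" (length 1)


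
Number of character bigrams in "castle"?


Word: "castle" (length 6)
Number of 2-grams = length - 2 + 1 = 6 - 2 + 1
= 5


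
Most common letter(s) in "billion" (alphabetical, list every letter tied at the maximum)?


Word: "billion"
Letter counts:
  'b': 1
  'i': 2
  'l': 2
  'n': 1
  'o': 1
Maximum count = 2
Most frequent = 'i', 'l' (2 times each)


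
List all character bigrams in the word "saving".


Word: "saving" (length 6)
Number of bigrams = 6 - 2 + 1 = 5
  Position 0: "sa"
  Position 1: "av"
  Position 2: "vi"
  Position 3: "in"
  Position 4: "ng"
Bigrams = "sa", "av", "vi", "in", "ng"


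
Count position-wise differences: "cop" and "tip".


Comparing character by character (same length = 3):
  Pos 0: 'c' vs 't' !=
  Pos 1: 'o' vs 'i' !=
  Pos 2: 'p' vs 'p' =
Hamming distance = 2


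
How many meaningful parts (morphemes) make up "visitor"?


Word: "visitor"
Morphemes: visit + -or
Each morpheme carries meaning
= 2 morphemes


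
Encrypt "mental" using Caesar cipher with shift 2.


Word: "mental"
Shift: 2
Each letter → (letter + shift) mod 26:
  'm' (12) + 2 = 14 → 'o'
  'e' (4) + 2 = 6 → 'g'
  'n' (13) + 2 = 15 → 'p'
  't' (19) + 2 = 21 → 'v'
  'a' (0) + 2 = 2 → 'c'
  'l' (11) + 2 = 13 → 'n'
Result = "ogpvcn"


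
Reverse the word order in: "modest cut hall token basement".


Original: "modest cut hall token basement"
Words (1..n): modest | cut | hall | token | basement
Reversed (n..1): basement | token | hall | cut | modest
Result = "basement token hall cut modest"


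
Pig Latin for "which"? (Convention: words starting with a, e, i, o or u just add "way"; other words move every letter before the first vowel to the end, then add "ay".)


Word: "which"
Starts with consonant(s) → move to end, add 'ay'
Consonant cluster: "wh"
Pig Latin = "ichwhay"


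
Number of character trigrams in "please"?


Word: "please" (length 6)
Number of 3-grams = length - 3 + 1 = 6 - 3 + 1
= 4


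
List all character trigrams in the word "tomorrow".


Word: "tomorrow" (length 8)
Number of trigrams = 8 - 3 + 1 = 6
  Position 0: "tom"
  Position 1: "omo"
  Position 2: "mor"
  Position 3: "orr"
  Position 4: "rro"
  Position 5: "row"
Trigrams = "tom", "omo", "mor", "orr", "rro", "row"


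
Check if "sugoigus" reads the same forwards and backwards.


Word: "sugoigus"
Reversed: "sugiogus"
Forward == Backward? sugoigus != sugiogus
Palindrome = No


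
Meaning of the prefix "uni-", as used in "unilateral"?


Prefix: uni-
As in: unilateral -> uni- + lateral
Meaning = one


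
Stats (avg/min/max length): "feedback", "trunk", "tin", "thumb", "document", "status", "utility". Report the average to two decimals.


Lengths: "feedback"=8, "trunk"=5, "tin"=3, "thumb"=5, "document"=8, "status"=6, "utility"=7
Sum = 42, Count = 7
Average = 42/7 = 6.00
= avg=6.00, min=3, max=8


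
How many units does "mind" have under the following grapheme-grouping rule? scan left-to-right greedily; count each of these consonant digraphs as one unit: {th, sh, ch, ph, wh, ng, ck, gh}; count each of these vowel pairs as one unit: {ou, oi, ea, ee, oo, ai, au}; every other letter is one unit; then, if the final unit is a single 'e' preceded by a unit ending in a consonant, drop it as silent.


Word: "mind" (4 letters)
Left-to-right scan:
  [1] 'm' (letter)
  [2] 'i' (letter)
  [3] 'n' (letter)
  [4] 'd' (letter)
Units from scan: 4
Sound units = 4 units


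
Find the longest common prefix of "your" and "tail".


Word 1: "your"
Word 2: "tail"
Comparing from start:
  Pos 0: 'y' != 't' (stop)
LCP = "" (length 0)


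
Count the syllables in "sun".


Word: "sun"
Syllable breakdown: sun
Counting: 1 part
= 1 syllable


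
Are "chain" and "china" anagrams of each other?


Word 1: "chain" → sorted: achin
Word 2: "china" → sorted: achin
Same letters? achin == achin
Anagram = Yes


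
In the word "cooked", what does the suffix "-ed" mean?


Suffix: -ed
Example: cooked = cook + -ed
Meaning = past tense


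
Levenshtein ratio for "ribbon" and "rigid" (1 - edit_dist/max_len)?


Word 1: "ribbon" (length 6)
Word 2: "rigid" (length 5)
One optimal edit sequence:
  1. keep 'r'
  2. keep 'i'
  3. delete 'b'  (+1)
  4. substitute 'b' -> 'g'  (+1)
  5. substitute 'o' -> 'i'  (+1)
  6. substitute 'n' -> 'd'  (+1)
Edit distance = 4
Max length = max(6, 5) = 6
Similarity = 1 - 4/6
= 0.3333


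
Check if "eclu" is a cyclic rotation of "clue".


Word: "clue", Candidate: "eclu"
Method: check if candidate is substring of word+word
"clueclue" contains "eclu"? Yes
Is rotation = Yes


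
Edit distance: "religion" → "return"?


Word 1: "religion" (length 8)
Word 2: "return" (length 6)
One optimal edit sequence (insert/delete/substitute each cost 1):
  1. keep 'r'
  2. keep 'e'
  3. delete 'l'  (+1)
  4. delete 'i'  (+1)
  5. substitute 'g' -> 't'  (+1)
  6. substitute 'i' -> 'u'  (+1)
  7. substitute 'o' -> 'r'  (+1)
  8. keep 'n'
Total edit operations: 5
Edit distance = 5


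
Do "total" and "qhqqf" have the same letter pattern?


Pattern of "total": [0, 1, 0, 2, 3]
Pattern of "qhqqf": [0, 1, 0, 0, 2]
Patterns do not match
Same pattern = No


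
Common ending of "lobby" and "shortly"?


Word 1: "lobby"
Word 2: "shortly"
Comparing from end:
  Pos -1: 'y' == 'y'
  Pos -2: 'b' != 'l' (stop)
LCS = "y" (length 1)


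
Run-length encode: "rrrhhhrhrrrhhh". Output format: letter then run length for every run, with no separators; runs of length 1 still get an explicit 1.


String: "rrrhhhrhrrrhhh"
Scanning for consecutive runs:
  'r' x 3
  'h' x 3
  'r' x 1
  'h' x 1
  'r' x 3
  'h' x 3
RLE = "r3h3r1h1r3h3"


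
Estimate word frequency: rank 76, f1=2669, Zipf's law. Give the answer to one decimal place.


Zipf's law: f(r) = f(1) / r
f(1) = 2669
f(76) = 2669 / 76
= 35.1 occurrences


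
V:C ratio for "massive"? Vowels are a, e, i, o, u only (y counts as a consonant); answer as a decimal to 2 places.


Word: "massive"
Vowels (a,e,i,o,u): 3
Consonants: 4
Ratio = 3/4
= 0.75


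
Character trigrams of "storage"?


Word: "storage" (length 7)
Number of trigrams = 7 - 3 + 1 = 5
  Position 0: "sto"
  Position 1: "tor"
  Position 2: "ora"
  Position 3: "rag"
  Position 4: "age"
Trigrams = "sto", "tor", "ora", "rag", "age"


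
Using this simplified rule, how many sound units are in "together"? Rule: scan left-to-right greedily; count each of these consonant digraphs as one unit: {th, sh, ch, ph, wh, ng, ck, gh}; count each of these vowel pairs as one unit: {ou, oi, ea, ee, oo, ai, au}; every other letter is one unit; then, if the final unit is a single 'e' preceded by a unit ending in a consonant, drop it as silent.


Word: "together" (8 letters)
Left-to-right scan:
  [1] 't' (letter)
  [2] 'o' (letter)
  [3] 'g' (letter)
  [4] 'e' (letter)
  [5] 'th' (digraph)
  [6] 'e' (letter)
  [7] 'r' (letter)
Units from scan: 7
Sound units = 7 units


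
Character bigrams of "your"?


Word: "your" (length 4)
Number of bigrams = 4 - 2 + 1 = 3
  Position 0: "yo"
  Position 1: "ou"
  Position 2: "ur"
Bigrams = "yo", "ou", "ur"


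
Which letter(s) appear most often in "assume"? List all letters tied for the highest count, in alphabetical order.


Word: "assume"
Letter counts:
  'a': 1
  'e': 1
  'm': 1
  's': 2
  'u': 1
Maximum count = 2
Most frequent = 's' (2 times each)


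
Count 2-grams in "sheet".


Word: "sheet" (length 5)
Number of 2-grams = length - 2 + 1 = 5 - 2 + 1
= 4


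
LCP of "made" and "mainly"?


Word 1: "made"
Word 2: "mainly"
Comparing from start:
  Pos 0: 'm' == 'm'
  Pos 1: 'a' == 'a'
  Pos 2: 'd' != 'i' (stop)
LCP = "ma" (length 2)


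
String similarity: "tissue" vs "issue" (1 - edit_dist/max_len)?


Word 1: "tissue" (length 6)
Word 2: "issue" (length 5)
One optimal edit sequence:
  1. delete 't'  (+1)
  2. keep 'i'
  3. keep 's'
  4. keep 's'
  5. keep 'u'
  6. keep 'e'
Edit distance = 1
Max length = max(6, 5) = 6
Similarity = 1 - 1/6
= 0.8333


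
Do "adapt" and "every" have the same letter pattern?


Pattern of "adapt": [0, 1, 0, 2, 3]
Pattern of "every": [0, 1, 0, 2, 3]
Patterns match
Same pattern = Yes


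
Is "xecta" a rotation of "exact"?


Word: "exact", Candidate: "xecta"
Method: check if candidate is substring of word+word
"exactexact" contains "xecta"? No
Is rotation = No


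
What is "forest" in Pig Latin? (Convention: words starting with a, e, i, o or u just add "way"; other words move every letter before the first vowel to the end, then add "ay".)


Word: "forest"
Starts with consonant(s) → move to end, add 'ay'
Consonant cluster: "f"
Pig Latin = "orestfay"


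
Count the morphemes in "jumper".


Word: "jumper"
Morphemes: jump / -er
Each morpheme carries meaning
= 2 morphemes


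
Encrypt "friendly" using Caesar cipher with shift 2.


Word: "friendly"
Shift: 2
Each letter → (letter + shift) mod 26:
  'f' (5) + 2 = 7 → 'h'
  'r' (17) + 2 = 19 → 't'
  'i' (8) + 2 = 10 → 'k'
  'e' (4) + 2 = 6 → 'g'
  'n' (13) + 2 = 15 → 'p'
  'd' (3) + 2 = 5 → 'f'
  'l' (11) + 2 = 13 → 'n'
  'y' (24) + 2 = 0 → 'a'
Result = "htkgpfna"


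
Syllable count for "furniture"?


Word: "furniture"
Syllable breakdown: fur / ni / ture
Counting: 3 parts
= 3 syllables


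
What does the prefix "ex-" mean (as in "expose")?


Prefix: ex-
Example: expose = ex- + pose
Meaning = out / former


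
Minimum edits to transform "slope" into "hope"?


Word 1: "slope" (length 5)
Word 2: "hope" (length 4)
One optimal edit sequence (insert/delete/substitute each cost 1):
  1. delete 's'  (+1)
  2. substitute 'l' -> 'h'  (+1)
  3. keep 'o'
  4. keep 'p'
  5. keep 'e'
Total edit operations: 2
Edit distance = 2


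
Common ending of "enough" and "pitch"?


Word 1: "enough"
Word 2: "pitch"
Comparing from end:
  Pos -1: 'h' == 'h'
  Pos -2: 'g' != 'c' (stop)
LCS = "h" (length 1)


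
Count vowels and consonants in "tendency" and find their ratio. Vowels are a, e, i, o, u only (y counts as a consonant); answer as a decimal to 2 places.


Word: "tendency"
Vowels (a,e,i,o,u): 2
Consonants: 6
Ratio = 2/6
= 0.33


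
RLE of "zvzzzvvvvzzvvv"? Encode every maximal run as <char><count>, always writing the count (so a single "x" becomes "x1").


String: "zvzzzvvvvzzvvv"
Scanning for consecutive runs:
  'z' x 1
  'v' x 1
  'z' x 3
  'v' x 4
  'z' x 2
  'v' x 3
RLE = "z1v1z3v4z2v3"


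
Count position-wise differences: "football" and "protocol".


Comparing character by character (same length = 8):
  Pos 0: 'f' vs 'p' !=
  Pos 1: 'o' vs 'r' !=
  Pos 2: 'o' vs 'o' =
  Pos 3: 't' vs 't' =
  Pos 4: 'b' vs 'o' !=
  Pos 5: 'a' vs 'c' !=
  Pos 6: 'l' vs 'o' !=
  Pos 7: 'l' vs 'l' =
Hamming distance = 5


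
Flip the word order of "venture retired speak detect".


Original: "venture retired speak detect"
Words (1..n): venture | retired | speak | detect
Reversed (n..1): detect | speak | retired | venture
Result = "detect speak retired venture"


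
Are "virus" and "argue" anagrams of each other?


Word 1: "virus" → sorted: irsuv
Word 2: "argue" → sorted: aegru
Same letters? irsuv != aegru
Anagram = No


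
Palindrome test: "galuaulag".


Word: "galuaulag"
Reversed: "galuaulag"
Forward == Backward? galuaulag == galuaulag
Palindrome = Yes


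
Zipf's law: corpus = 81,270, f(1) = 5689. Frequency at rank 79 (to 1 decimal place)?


Zipf's law: f(r) = f(1) / r
f(1) = 5689
f(79) = 5689 / 79
= 72.0 occurrences


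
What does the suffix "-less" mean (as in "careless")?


Suffix: -less
As in: careless -> care + -less
Meaning = without


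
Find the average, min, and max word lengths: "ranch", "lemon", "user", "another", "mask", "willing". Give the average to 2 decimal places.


Lengths: "ranch"=5, "lemon"=5, "user"=4, "another"=7, "mask"=4, "willing"=7
Sum = 32, Count = 6
Average = 32/6 = 5.33
= avg=5.33, min=4, max=7


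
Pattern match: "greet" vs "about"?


Pattern of "greet": [0, 1, 2, 2, 3]
Pattern of "about": [0, 1, 2, 3, 4]
Patterns do not match
Same pattern = No


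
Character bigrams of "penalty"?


Word: "penalty" (length 7)
Number of bigrams = 7 - 2 + 1 = 6
  Position 0: "pe"
  Position 1: "en"
  Position 2: "na"
  Position 3: "al"
  Position 4: "lt"
  Position 5: "ty"
Bigrams = "pe", "en", "na", "al", "lt", "ty"


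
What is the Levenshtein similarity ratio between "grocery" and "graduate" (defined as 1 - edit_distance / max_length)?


Word 1: "grocery" (length 7)
Word 2: "graduate" (length 8)
One optimal edit sequence:
  1. keep 'g'
  2. keep 'r'
  3. insert 'a'  (+1)
  4. substitute 'o' -> 'd'  (+1)
  5. substitute 'c' -> 'u'  (+1)
  6. substitute 'e' -> 'a'  (+1)
  7. substitute 'r' -> 't'  (+1)
  8. substitute 'y' -> 'e'  (+1)
Edit distance = 6
Max length = max(7, 8) = 8
Similarity = 1 - 6/8
= 0.2500


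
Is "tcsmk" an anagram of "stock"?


Word 1: "stock" → sorted: ckost
Word 2: "tcsmk" → sorted: ckmst
Same letters? ckost != ckmst
Anagram = No


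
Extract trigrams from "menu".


Word: "menu" (length 4)
Number of trigrams = 4 - 3 + 1 = 2
  Position 0: "men"
  Position 1: "enu"
Trigrams = "men", "enu"


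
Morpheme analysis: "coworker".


Word: "coworker"
Morphemes: co- + work + -er
Each morpheme carries meaning
= 3 morphemes


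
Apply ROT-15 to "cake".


Word: "cake"
Shift: 15
Each letter → (letter + shift) mod 26:
  'c' (2) + 15 = 17 → 'r'
  'a' (0) + 15 = 15 → 'p'
  'k' (10) + 15 = 25 → 'z'
  'e' (4) + 15 = 19 → 't'
Result = "rpzt"


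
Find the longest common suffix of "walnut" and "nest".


Word 1: "walnut"
Word 2: "nest"
Comparing from end:
  Pos -1: 't' == 't'
  Pos -2: 'u' != 's' (stop)
LCS = "t" (length 1)


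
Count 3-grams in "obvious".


Word: "obvious" (length 7)
Number of 3-grams = length - 3 + 1 = 7 - 3 + 1
= 5


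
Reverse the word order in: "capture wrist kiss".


Original: "capture wrist kiss"
Words (1..n): capture | wrist | kiss
Reversed (n..1): kiss | wrist | capture
Result = "kiss wrist capture"


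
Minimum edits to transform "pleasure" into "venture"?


Word 1: "pleasure" (length 8)
Word 2: "venture" (length 7)
One optimal edit sequence (insert/delete/substitute each cost 1):
  1. delete 'p'  (+1)
  2. substitute 'l' -> 'v'  (+1)
  3. keep 'e'
  4. substitute 'a' -> 'n'  (+1)
  5. substitute 's' -> 't'  (+1)
  6. keep 'u'
  7. keep 'r'
  8. keep 'e'
Total edit operations: 4
Edit distance = 4


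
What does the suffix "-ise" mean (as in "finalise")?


Suffix: -ise
Example: finalise (final + -ise)
Meaning = to make


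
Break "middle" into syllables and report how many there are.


Word: "middle"
Syllable breakdown: mid-dle
Counting: 2 parts
= 2 syllables


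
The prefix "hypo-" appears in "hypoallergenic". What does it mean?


Prefix: hypo-
Example: hypoallergenic (hypo- + allergenic)
Meaning = under / below normal


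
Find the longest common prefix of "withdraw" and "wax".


Word 1: "withdraw"
Word 2: "wax"
Comparing from start:
  Pos 0: 'w' == 'w'
  Pos 1: 'i' != 'a' (stop)
LCP = "w" (length 1)


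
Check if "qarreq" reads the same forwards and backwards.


Word: "qarreq"
Reversed: "qerraq"
Forward == Backward? qarreq != qerraq
Palindrome = No


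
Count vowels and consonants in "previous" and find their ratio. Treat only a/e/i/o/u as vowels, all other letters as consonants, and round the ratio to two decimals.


Word: "previous"
Vowels (a,e,i,o,u): 4
Consonants: 4
Ratio = 4/4
= 1.00


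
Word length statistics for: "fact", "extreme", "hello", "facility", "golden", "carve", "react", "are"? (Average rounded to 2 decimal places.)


Lengths: "fact"=4, "extreme"=7, "hello"=5, "facility"=8, "golden"=6, "carve"=5, "react"=5, "are"=3
Sum = 43, Count = 8
Average = 43/8 = 5.38
= avg=5.38, min=3, max=8


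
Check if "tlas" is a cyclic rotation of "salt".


Word: "salt", Candidate: "tlas"
Method: check if candidate is substring of word+word
"saltsalt" contains "tlas"? No
Is rotation = No


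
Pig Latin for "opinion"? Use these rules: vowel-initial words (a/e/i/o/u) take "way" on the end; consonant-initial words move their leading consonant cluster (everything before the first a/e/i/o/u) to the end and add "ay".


Word: "opinion"
Starts with vowel → add 'way'
Pig Latin = "opinionway"


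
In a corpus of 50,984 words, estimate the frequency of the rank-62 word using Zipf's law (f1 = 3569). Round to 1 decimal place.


Zipf's law: f(r) = f(1) / r
f(1) = 3569
f(62) = 3569 / 62
= 57.6 occurrences


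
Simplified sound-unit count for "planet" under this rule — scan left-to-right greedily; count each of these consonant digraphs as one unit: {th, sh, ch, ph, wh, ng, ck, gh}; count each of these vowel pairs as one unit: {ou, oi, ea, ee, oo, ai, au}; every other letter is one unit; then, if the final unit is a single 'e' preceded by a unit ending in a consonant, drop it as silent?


Word: "planet" (6 letters)
Left-to-right scan:
  [1] 'p' (letter)
  [2] 'l' (letter)
  [3] 'a' (letter)
  [4] 'n' (letter)
  [5] 'e' (letter)
  [6] 't' (letter)
Units from scan: 6
Sound units = 6 units


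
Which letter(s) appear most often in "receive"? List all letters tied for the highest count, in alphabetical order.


Word: "receive"
Letter counts:
  'c': 1
  'e': 3
  'i': 1
  'r': 1
  'v': 1
Maximum count = 3
Most frequent = 'e' (3 times each)


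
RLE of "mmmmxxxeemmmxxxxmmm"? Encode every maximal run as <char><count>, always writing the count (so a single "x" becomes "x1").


String: "mmmmxxxeemmmxxxxmmm"
Scanning for consecutive runs:
  'm' x 4
  'x' x 3
  'e' x 2
  'm' x 3
  'x' x 4
  'm' x 3
RLE = "m4x3e2m3x4m3"


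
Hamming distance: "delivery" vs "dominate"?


Comparing character by character (same length = 8):
  Pos 0: 'd' vs 'd' =
  Pos 1: 'e' vs 'o' !=
  Pos 2: 'l' vs 'm' !=
  Pos 3: 'i' vs 'i' =
  Pos 4: 'v' vs 'n' !=
  Pos 5: 'e' vs 'a' !=
  Pos 6: 'r' vs 't' !=
  Pos 7: 'y' vs 'e' !=
Hamming distance = 6


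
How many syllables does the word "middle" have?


Word: "middle"
Syllable breakdown: mid / dle
Counting: 2 parts
= 2 syllables


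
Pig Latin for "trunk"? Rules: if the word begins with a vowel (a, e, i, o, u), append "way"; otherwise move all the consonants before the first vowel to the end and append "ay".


Word: "trunk"
Starts with consonant(s) → move to end, add 'ay'
Consonant cluster: "tr"
Pig Latin = "unktray"


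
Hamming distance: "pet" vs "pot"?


Comparing character by character (same length = 3):
  Pos 0: 'p' vs 'p' =
  Pos 1: 'e' vs 'o' !=
  Pos 2: 't' vs 't' =
Hamming distance = 1


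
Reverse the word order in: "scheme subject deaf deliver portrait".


Original: "scheme subject deaf deliver portrait"
Words (1..n): scheme | subject | deaf | deliver | portrait
Reversed (n..1): portrait | deliver | deaf | subject | scheme
Result = "portrait deliver deaf subject scheme"


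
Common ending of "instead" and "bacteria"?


Word 1: "instead"
Word 2: "bacteria"
Comparing from end:
  Pos -1: 'd' != 'a' (stop)
LCS = "" (length 0)


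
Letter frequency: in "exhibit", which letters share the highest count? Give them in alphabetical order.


Word: "exhibit"
Letter counts:
  'b': 1
  'e': 1
  'h': 1
  'i': 2
  't': 1
  'x': 1
Maximum count = 2
Most frequent = 'i' (2 times each)


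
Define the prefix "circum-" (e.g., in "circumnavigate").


Prefix: circum-
Example: circumnavigate = circum- + navigate
Meaning = around


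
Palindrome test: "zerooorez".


Word: "zerooorez"
Reversed: "zerooorez"
Forward == Backward? zerooorez == zerooorez
Palindrome = Yes


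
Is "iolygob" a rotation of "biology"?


Word: "biology", Candidate: "iolygob"
Method: check if candidate is substring of word+word
"biologybiology" contains "iolygob"? No
Is rotation = No


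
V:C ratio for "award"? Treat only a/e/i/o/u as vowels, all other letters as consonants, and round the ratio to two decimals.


Word: "award"
Vowels (a,e,i,o,u): 2
Consonants: 3
Ratio = 2/3
= 0.67


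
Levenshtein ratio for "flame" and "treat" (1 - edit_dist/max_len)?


Word 1: "flame" (length 5)
Word 2: "treat" (length 5)
One optimal edit sequence:
  1. substitute 'f' -> 't'  (+1)
  2. substitute 'l' -> 'r'  (+1)
  3. substitute 'a' -> 'e'  (+1)
  4. substitute 'm' -> 'a'  (+1)
  5. substitute 'e' -> 't'  (+1)
Edit distance = 5
Max length = max(5, 5) = 5
Similarity = 1 - 5/5
= 0.0000


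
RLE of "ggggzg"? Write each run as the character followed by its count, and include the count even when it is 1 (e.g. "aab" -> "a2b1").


String: "ggggzg"
Scanning for consecutive runs:
  'g' x 4
  'z' x 1
  'g' x 1
RLE = "g4z1g1"


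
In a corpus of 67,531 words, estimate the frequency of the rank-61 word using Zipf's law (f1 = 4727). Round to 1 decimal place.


Zipf's law: f(r) = f(1) / r
f(1) = 4727
f(61) = 4727 / 61
= 77.5 occurrences


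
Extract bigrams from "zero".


Word: "zero" (length 4)
Number of bigrams = 4 - 2 + 1 = 3
  Position 0: "ze"
  Position 1: "er"
  Position 2: "ro"
Bigrams = "ze", "er", "ro"


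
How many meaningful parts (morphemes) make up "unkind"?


Word: "unkind"
Morphemes: un- / kind
Each morpheme carries meaning
= 2 morphemes


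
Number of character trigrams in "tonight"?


Word: "tonight" (length 7)
Number of 3-grams = length - 3 + 1 = 7 - 3 + 1
= 5


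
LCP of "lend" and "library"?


Word 1: "lend"
Word 2: "library"
Comparing from start:
  Pos 0: 'l' == 'l'
  Pos 1: 'e' != 'i' (stop)
LCP = "l" (length 1)


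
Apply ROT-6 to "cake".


Word: "cake"
Shift: 6
Each letter → (letter + shift) mod 26:
  'c' (2) + 6 = 8 → 'i'
  'a' (0) + 6 = 6 → 'g'
  'k' (10) + 6 = 16 → 'q'
  'e' (4) + 6 = 10 → 'k'
Result = "igqk"


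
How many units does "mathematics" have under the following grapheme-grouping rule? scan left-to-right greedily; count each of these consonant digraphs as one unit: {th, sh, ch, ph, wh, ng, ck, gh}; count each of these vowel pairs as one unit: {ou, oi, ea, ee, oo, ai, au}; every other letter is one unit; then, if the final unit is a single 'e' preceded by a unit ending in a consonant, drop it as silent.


Word: "mathematics" (11 letters)
Left-to-right scan:
  [1] 'm' (letter)
  [2] 'a' (letter)
  [3] 'th' (digraph)
  [4] 'e' (letter)
  [5] 'm' (letter)
  [6] 'a' (letter)
  [7] 't' (letter)
  [8] 'i' (letter)
  [9] 'c' (letter)
  [10] 's' (letter)
Units from scan: 10
Sound units = 10 units


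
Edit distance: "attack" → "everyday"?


Word 1: "attack" (length 6)
Word 2: "everyday" (length 8)
One optimal edit sequence (insert/delete/substitute each cost 1):
  1. insert 'e'  (+1)
  2. insert 'v'  (+1)
  3. substitute 'a' -> 'e'  (+1)
  4. substitute 't' -> 'r'  (+1)
  5. substitute 't' -> 'y'  (+1)
  6. substitute 'a' -> 'd'  (+1)
  7. substitute 'c' -> 'a'  (+1)
  8. substitute 'k' -> 'y'  (+1)
Total edit operations: 8
Edit distance = 8


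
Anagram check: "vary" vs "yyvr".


Word 1: "vary" → sorted: arvy
Word 2: "yyvr" → sorted: rvyy
Same letters? arvy != rvyy
Anagram = No


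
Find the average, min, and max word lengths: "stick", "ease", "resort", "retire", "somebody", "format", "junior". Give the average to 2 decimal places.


Lengths: "stick"=5, "ease"=4, "resort"=6, "retire"=6, "somebody"=8, "format"=6, "junior"=6
Sum = 41, Count = 7
Average = 41/7 = 5.86
= avg=5.86, min=4, max=8


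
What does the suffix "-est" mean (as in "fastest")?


Suffix: -est
Example: fastest = fast + -est
Meaning = most


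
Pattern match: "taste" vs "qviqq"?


Pattern of "taste": [0, 1, 2, 0, 3]
Pattern of "qviqq": [0, 1, 2, 0, 0]
Patterns do not match
Same pattern = No


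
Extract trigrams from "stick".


Word: "stick" (length 5)
Number of trigrams = 5 - 3 + 1 = 3
  Position 0: "sti"
  Position 1: "tic"
  Position 2: "ick"
Trigrams = "sti", "tic", "ick"


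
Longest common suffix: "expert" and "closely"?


Word 1: "expert"
Word 2: "closely"
Comparing from end:
  Pos -1: 't' != 'y' (stop)
LCS = "" (length 0)


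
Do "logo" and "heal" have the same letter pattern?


Pattern of "logo": [0, 1, 2, 1]
Pattern of "heal": [0, 1, 2, 3]
Patterns do not match
Same pattern = No


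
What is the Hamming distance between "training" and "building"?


Comparing character by character (same length = 8):
  Pos 0: 't' vs 'b' !=
  Pos 1: 'r' vs 'u' !=
  Pos 2: 'a' vs 'i' !=
  Pos 3: 'i' vs 'l' !=
  Pos 4: 'n' vs 'd' !=
  Pos 5: 'i' vs 'i' =
  Pos 6: 'n' vs 'n' =
  Pos 7: 'g' vs 'g' =
Hamming distance = 5


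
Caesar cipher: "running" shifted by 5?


Word: "running"
Shift: 5
Each letter → (letter + shift) mod 26:
  'r' (17) + 5 = 22 → 'w'
  'u' (20) + 5 = 25 → 'z'
  'n' (13) + 5 = 18 → 's'
  'n' (13) + 5 = 18 → 's'
  'i' (8) + 5 = 13 → 'n'
  'n' (13) + 5 = 18 → 's'
  'g' (6) + 5 = 11 → 'l'
Result = "wzssnsl"
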